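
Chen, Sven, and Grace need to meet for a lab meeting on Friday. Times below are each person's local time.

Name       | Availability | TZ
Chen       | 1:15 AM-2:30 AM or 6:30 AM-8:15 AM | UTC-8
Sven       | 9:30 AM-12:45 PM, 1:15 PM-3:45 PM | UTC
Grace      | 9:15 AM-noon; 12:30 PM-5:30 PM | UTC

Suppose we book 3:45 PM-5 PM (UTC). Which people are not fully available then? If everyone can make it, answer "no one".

Chen, Sven

Chen in UTC: 09:15-10:30, 14:30-16:15 (add 8h to convert from UTC-8).
Sven in UTC: 09:30-12:45, 13:15-15:45.
Grace in UTC: 09:15-12:00, 12:30-17:30.
Chen: not fully free for 15:45-17:00. Sven: not fully free for 15:45-17:00. Grace: free for 15:45-17:00.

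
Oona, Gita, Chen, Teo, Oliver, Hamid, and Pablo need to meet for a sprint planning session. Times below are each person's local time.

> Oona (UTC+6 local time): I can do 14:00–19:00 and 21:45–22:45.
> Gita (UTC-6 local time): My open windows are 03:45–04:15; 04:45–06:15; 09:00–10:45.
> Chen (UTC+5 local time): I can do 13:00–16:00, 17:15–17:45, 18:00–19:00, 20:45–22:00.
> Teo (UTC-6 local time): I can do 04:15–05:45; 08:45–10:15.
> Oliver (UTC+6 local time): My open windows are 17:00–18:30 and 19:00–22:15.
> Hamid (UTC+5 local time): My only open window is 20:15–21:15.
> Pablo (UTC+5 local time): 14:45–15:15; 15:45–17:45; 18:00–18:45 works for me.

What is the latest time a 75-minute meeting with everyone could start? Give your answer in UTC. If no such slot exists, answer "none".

Oona in UTC: 08:00-13:00, 15:45-16:45 (subtract 6h to convert from UTC+6).
Gita in UTC: 09:45-10:15, 10:45-12:15, 15:00-16:45 (add 6h to convert from UTC-6).
Chen in UTC: 08:00-11:00, 12:15-12:45, 13:00-14:00, 15:45-17:00 (subtract 5h to convert from UTC+5).
Teo in UTC: 10:15-11:45, 14:45-16:15 (add 6h to convert from UTC-6).
Oliver in UTC: 11:00-12:30, 13:00-16:15 (subtract 6h to convert from UTC+6).
Hamid in UTC: 15:15-16:15 (subtract 5h to convert from UTC+5).
Pablo in UTC: 09:45-10:15, 10:45-12:45, 13:00-13:45 (subtract 5h to convert from UTC+5).
Oona ∩ Gita: 09:45-10:15, 10:45-12:15, 15:45-16:45.
Oona ∩ Gita ∩ Chen: 09:45-10:15, 10:45-11:00, 15:45-16:45.
Oona ∩ Gita ∩ Chen ∩ Teo: 10:45-11:00, 15:45-16:15.
Oona ∩ Gita ∩ Chen ∩ Teo ∩ Oliver: 15:45-16:15.
Oona ∩ Gita ∩ Chen ∩ Teo ∩ Oliver ∩ Hamid: 15:45-16:15.
Oona ∩ Gita ∩ Chen ∩ Teo ∩ Oliver ∩ Hamid ∩ Pablo: ∅.
There is no time when everyone is free.
No common window is at least 75 minutes long.

none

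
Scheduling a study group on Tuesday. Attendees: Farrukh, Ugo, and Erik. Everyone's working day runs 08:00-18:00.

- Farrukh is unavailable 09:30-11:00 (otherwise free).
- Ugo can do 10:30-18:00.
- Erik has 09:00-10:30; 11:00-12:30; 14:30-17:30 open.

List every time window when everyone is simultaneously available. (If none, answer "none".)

Farrukh free: 08:00-09:30, 11:00-18:00 (invert busy blocks within the working day).
Ugo free: 10:30-18:00.
Erik free: 09:00-10:30, 11:00-12:30, 14:30-17:30.
Farrukh ∩ Ugo: 11:00-18:00.
Farrukh ∩ Ugo ∩ Erik: 11:00-12:30, 14:30-17:30.
Those are the intersection windows.

11:00-12:30, 14:30-17:30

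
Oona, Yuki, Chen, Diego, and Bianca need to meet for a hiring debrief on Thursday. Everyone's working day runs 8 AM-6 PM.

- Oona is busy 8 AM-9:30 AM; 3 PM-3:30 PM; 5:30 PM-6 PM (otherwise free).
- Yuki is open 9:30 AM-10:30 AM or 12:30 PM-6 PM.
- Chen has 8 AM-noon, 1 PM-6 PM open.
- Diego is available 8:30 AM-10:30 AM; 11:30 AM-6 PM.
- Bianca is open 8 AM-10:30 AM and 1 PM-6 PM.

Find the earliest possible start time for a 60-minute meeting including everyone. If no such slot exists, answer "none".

Oona free: 09:30-15:00, 15:30-17:30 (invert busy blocks within the working day).
Yuki free: 09:30-10:30, 12:30-18:00.
Chen free: 08:00-12:00, 13:00-18:00.
Diego free: 08:30-10:30, 11:30-18:00.
Bianca free: 08:00-10:30, 13:00-18:00.
Oona ∩ Yuki: 09:30-10:30, 12:30-15:00, 15:30-17:30.
Oona ∩ Yuki ∩ Chen: 09:30-10:30, 13:00-15:00, 15:30-17:30.
Oona ∩ Yuki ∩ Chen ∩ Diego: 09:30-10:30, 13:00-15:00, 15:30-17:30.
Oona ∩ Yuki ∩ Chen ∩ Diego ∩ Bianca: 09:30-10:30, 13:00-15:00, 15:30-17:30.
The first common window of at least 60 minutes is 09:30-10:30, so the earliest start is 09:30.

09:30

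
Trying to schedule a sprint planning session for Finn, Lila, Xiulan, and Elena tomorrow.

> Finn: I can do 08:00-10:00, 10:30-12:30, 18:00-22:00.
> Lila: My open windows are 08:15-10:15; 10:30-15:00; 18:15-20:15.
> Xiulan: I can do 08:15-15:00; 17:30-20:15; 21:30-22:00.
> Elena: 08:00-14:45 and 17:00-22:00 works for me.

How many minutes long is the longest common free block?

120

Finn ∩ Lila: 08:15-10:00, 10:30-12:30, 18:15-20:15.
Finn ∩ Lila ∩ Xiulan: 08:15-10:00, 10:30-12:30, 18:15-20:15.
Finn ∩ Lila ∩ Xiulan ∩ Elena: 08:15-10:00, 10:30-12:30, 18:15-20:15.
The longest is 10:30-12:30 at 120 minutes.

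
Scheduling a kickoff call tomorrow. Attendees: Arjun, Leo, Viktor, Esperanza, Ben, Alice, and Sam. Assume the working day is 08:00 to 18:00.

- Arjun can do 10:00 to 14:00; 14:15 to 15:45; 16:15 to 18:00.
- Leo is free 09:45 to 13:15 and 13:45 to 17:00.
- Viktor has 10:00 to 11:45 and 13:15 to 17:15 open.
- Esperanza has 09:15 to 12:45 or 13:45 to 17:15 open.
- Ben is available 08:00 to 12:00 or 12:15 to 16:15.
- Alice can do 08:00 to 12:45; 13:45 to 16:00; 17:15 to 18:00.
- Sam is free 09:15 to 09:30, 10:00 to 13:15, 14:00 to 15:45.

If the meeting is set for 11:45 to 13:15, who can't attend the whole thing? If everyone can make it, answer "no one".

Alice, Ben, Esperanza, Viktor

Arjun: free for 11:45-13:15. Leo: free for 11:45-13:15. Viktor: not fully free for 11:45-13:15. Esperanza: not fully free for 11:45-13:15. Ben: not fully free for 11:45-13:15. Alice: not fully free for 11:45-13:15. Sam: free for 11:45-13:15.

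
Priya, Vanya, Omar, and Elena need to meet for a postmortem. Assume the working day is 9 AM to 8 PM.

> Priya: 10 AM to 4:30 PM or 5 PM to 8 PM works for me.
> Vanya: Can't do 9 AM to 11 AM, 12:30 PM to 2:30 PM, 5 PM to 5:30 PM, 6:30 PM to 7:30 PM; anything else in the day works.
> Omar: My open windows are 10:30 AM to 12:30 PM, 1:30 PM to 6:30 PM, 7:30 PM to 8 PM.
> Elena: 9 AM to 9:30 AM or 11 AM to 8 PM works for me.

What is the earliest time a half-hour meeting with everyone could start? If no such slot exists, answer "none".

Priya free: 10:00-16:30, 17:00-20:00.
Vanya free: 11:00-12:30, 14:30-17:00, 17:30-18:30, 19:30-20:00 (invert busy blocks within the working day).
Omar free: 10:30-12:30, 13:30-18:30, 19:30-20:00.
Elena free: 09:00-09:30, 11:00-20:00.
Priya ∩ Vanya: 11:00-12:30, 14:30-16:30, 17:30-18:30, 19:30-20:00.
Priya ∩ Vanya ∩ Omar: 11:00-12:30, 14:30-16:30, 17:30-18:30, 19:30-20:00.
Priya ∩ Vanya ∩ Omar ∩ Elena: 11:00-12:30, 14:30-16:30, 17:30-18:30, 19:30-20:00.
The first common window of at least 30 minutes is 11:00-12:30, so the earliest start is 11:00.

11:00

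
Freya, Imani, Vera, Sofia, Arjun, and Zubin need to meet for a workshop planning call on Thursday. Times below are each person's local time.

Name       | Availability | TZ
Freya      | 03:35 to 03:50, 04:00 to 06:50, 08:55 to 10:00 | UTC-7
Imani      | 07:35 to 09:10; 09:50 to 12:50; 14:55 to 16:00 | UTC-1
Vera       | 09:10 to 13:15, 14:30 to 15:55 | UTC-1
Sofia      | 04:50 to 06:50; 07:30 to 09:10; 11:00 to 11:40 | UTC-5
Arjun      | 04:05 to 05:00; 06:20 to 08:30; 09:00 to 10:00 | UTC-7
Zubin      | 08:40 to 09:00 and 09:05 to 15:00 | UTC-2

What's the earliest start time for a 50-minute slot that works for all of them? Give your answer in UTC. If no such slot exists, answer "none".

none

Freya in UTC: 10:35-10:50, 11:00-13:50, 15:55-17:00 (add 7h to convert from UTC-7).
Imani in UTC: 08:35-10:10, 10:50-13:50, 15:55-17:00 (add 1h to convert from UTC-1).
Vera in UTC: 10:10-14:15, 15:30-16:55 (add 1h to convert from UTC-1).
Sofia in UTC: 09:50-11:50, 12:30-14:10, 16:00-16:40 (add 5h to convert from UTC-5).
Arjun in UTC: 11:05-12:00, 13:20-15:30, 16:00-17:00 (add 7h to convert from UTC-7).
Zubin in UTC: 10:40-11:00, 11:05-17:00 (add 2h to convert from UTC-2).
Freya ∩ Imani: 11:00-13:50, 15:55-17:00.
Freya ∩ Imani ∩ Vera: 11:00-13:50, 15:55-16:55.
Freya ∩ Imani ∩ Vera ∩ Sofia: 11:00-11:50, 12:30-13:50, 16:00-16:40.
Freya ∩ Imani ∩ Vera ∩ Sofia ∩ Arjun: 11:05-11:50, 13:20-13:50, 16:00-16:40.
Freya ∩ Imani ∩ Vera ∩ Sofia ∩ Arjun ∩ Zubin: 11:05-11:50, 13:20-13:50, 16:00-16:40.
No common window is at least 50 minutes long.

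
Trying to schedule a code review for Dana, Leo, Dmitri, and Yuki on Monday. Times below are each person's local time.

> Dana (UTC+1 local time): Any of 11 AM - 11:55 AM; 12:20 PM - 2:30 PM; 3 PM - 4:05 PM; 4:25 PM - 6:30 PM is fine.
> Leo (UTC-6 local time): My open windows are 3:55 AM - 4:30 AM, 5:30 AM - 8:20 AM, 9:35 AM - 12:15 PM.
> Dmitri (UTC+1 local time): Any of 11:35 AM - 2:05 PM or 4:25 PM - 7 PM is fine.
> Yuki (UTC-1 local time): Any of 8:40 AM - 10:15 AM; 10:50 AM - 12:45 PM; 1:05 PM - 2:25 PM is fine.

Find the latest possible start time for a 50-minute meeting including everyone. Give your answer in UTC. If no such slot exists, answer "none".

12:15

Dana in UTC: 10:00-10:55, 11:20-13:30, 14:00-15:05, 15:25-17:30 (subtract 1h to convert from UTC+1).
Leo in UTC: 09:55-10:30, 11:30-14:20, 15:35-18:15 (add 6h to convert from UTC-6).
Dmitri in UTC: 10:35-13:05, 15:25-18:00 (subtract 1h to convert from UTC+1).
Yuki in UTC: 09:40-11:15, 11:50-13:45, 14:05-15:25 (add 1h to convert from UTC-1).
Dana ∩ Leo: 10:00-10:30, 11:30-13:30, 14:00-14:20, 15:35-17:30.
Dana ∩ Leo ∩ Dmitri: 11:30-13:05, 15:35-17:30.
Dana ∩ Leo ∩ Dmitri ∩ Yuki: 11:50-13:05.
So the common availability across everyone is 11:50-13:05.
The last common window of at least 50 minutes is 11:50-13:05; a 50-minute meeting can start as late as 12:15 and still end by 13:05.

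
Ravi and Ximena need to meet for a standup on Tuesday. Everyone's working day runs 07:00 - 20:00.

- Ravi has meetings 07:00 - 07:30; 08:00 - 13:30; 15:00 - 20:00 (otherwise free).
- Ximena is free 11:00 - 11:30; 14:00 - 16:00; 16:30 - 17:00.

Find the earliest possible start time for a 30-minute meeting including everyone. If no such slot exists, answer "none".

14:00

Ravi free: 07:30-08:00, 13:30-15:00 (invert busy blocks within the working day).
Ximena free: 11:00-11:30, 14:00-16:00, 16:30-17:00.
Ravi ∩ Ximena: 14:00-15:00.
So the common availability across everyone is 14:00-15:00.
The first common window of at least 30 minutes is 14:00-15:00, so the earliest start is 14:00.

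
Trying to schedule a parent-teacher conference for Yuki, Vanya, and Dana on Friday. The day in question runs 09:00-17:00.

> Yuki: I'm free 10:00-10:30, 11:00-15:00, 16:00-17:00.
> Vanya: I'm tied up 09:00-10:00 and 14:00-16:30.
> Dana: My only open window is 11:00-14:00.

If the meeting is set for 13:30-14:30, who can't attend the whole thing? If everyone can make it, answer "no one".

Dana, Vanya

Yuki free: 10:00-10:30, 11:00-15:00, 16:00-17:00.
Vanya free: 10:00-14:00, 16:30-17:00 (invert busy blocks within the working day).
Dana free: 11:00-14:00.
Yuki: free for 13:30-14:30. Vanya: not fully free for 13:30-14:30. Dana: not fully free for 13:30-14:30.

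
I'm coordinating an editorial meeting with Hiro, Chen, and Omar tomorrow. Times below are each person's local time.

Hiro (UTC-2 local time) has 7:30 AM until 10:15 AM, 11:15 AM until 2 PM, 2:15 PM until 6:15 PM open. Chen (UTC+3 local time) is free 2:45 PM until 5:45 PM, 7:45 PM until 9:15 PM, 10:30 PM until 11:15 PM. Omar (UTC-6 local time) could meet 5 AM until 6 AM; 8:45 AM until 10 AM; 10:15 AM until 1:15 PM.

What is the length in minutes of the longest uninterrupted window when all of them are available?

Hiro in UTC: 09:30-12:15, 13:15-16:00, 16:15-20:15 (add 2h to convert from UTC-2).
Chen in UTC: 11:45-14:45, 16:45-18:15, 19:30-20:15 (subtract 3h to convert from UTC+3).
Omar in UTC: 11:00-12:00, 14:45-16:00, 16:15-19:15 (add 6h to convert from UTC-6).
Hiro ∩ Chen: 11:45-12:15, 13:15-14:45, 16:45-18:15, 19:30-20:15.
Hiro ∩ Chen ∩ Omar: 11:45-12:00, 16:45-18:15.
The longest is 16:45-18:15 at 90 minutes.

90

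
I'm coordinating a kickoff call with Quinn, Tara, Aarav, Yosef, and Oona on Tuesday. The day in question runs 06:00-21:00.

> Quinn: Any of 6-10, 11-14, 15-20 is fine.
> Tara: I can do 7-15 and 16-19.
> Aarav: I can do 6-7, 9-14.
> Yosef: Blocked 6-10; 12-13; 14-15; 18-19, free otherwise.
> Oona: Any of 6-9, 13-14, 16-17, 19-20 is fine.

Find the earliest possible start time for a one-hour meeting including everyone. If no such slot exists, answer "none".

Quinn free: 06:00-10:00, 11:00-14:00, 15:00-20:00.
Tara free: 07:00-15:00, 16:00-19:00.
Aarav free: 06:00-07:00, 09:00-14:00.
Yosef free: 10:00-12:00, 13:00-14:00, 15:00-18:00, 19:00-21:00 (invert busy blocks within the working day).
Oona free: 06:00-09:00, 13:00-14:00, 16:00-17:00, 19:00-20:00.
Quinn ∩ Tara: 07:00-10:00, 11:00-14:00, 16:00-19:00.
Quinn ∩ Tara ∩ Aarav: 09:00-10:00, 11:00-14:00.
Quinn ∩ Tara ∩ Aarav ∩ Yosef: 11:00-12:00, 13:00-14:00.
Quinn ∩ Tara ∩ Aarav ∩ Yosef ∩ Oona: 13:00-14:00.
The first common window of at least 60 minutes is 13:00-14:00, so the earliest start is 13:00.

13:00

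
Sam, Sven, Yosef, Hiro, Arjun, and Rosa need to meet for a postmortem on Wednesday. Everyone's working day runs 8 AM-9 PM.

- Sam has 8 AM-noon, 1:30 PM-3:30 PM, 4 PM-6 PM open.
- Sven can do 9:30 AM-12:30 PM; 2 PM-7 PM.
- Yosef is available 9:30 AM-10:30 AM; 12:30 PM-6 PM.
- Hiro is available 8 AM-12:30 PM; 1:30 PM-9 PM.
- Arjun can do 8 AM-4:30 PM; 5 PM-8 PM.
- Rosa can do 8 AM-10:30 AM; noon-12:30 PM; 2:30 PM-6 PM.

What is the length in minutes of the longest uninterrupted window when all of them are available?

Sam ∩ Sven: 09:30-12:00, 14:00-15:30, 16:00-18:00.
Sam ∩ Sven ∩ Yosef: 09:30-10:30, 14:00-15:30, 16:00-18:00.
Sam ∩ Sven ∩ Yosef ∩ Hiro: 09:30-10:30, 14:00-15:30, 16:00-18:00.
Sam ∩ Sven ∩ Yosef ∩ Hiro ∩ Arjun: 09:30-10:30, 14:00-15:30, 16:00-16:30, 17:00-18:00.
Sam ∩ Sven ∩ Yosef ∩ Hiro ∩ Arjun ∩ Rosa: 09:30-10:30, 14:30-15:30, 16:00-16:30, 17:00-18:00.
The longest is 09:30-10:30 at 60 minutes.

60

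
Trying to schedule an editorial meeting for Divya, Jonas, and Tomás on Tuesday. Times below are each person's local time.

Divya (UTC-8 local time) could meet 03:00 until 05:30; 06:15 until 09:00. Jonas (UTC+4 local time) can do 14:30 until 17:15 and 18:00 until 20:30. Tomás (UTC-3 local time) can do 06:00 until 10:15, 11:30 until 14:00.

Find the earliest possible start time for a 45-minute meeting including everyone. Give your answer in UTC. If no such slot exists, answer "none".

11:00

Divya in UTC: 11:00-13:30, 14:15-17:00 (add 8h to convert from UTC-8).
Jonas in UTC: 10:30-13:15, 14:00-16:30 (subtract 4h to convert from UTC+4).
Tomás in UTC: 09:00-13:15, 14:30-17:00 (add 3h to convert from UTC-3).
Divya ∩ Jonas: 11:00-13:15, 14:15-16:30.
Divya ∩ Jonas ∩ Tomás: 11:00-13:15, 14:30-16:30.
The first common window of at least 45 minutes is 11:00-13:15, so the earliest start is 11:00.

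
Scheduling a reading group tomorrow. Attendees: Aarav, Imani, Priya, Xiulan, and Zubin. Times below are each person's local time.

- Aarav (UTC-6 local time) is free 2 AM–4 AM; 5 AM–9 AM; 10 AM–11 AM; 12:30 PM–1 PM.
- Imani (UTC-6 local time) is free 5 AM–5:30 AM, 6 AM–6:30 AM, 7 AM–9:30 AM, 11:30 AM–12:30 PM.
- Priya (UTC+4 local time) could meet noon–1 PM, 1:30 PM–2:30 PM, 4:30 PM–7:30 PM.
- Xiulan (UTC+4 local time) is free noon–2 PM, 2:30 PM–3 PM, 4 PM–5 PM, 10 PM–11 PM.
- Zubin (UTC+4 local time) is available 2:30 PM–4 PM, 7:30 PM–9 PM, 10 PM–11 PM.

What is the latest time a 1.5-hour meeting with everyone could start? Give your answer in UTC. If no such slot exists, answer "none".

none

Aarav in UTC: 08:00-10:00, 11:00-15:00, 16:00-17:00, 18:30-19:00 (add 6h to convert from UTC-6).
Imani in UTC: 11:00-11:30, 12:00-12:30, 13:00-15:30, 17:30-18:30 (add 6h to convert from UTC-6).
Priya in UTC: 08:00-09:00, 09:30-10:30, 12:30-15:30 (subtract 4h to convert from UTC+4).
Xiulan in UTC: 08:00-10:00, 10:30-11:00, 12:00-13:00, 18:00-19:00 (subtract 4h to convert from UTC+4).
Zubin in UTC: 10:30-12:00, 15:30-17:00, 18:00-19:00 (subtract 4h to convert from UTC+4).
Aarav ∩ Imani: 11:00-11:30, 12:00-12:30, 13:00-15:00.
Aarav ∩ Imani ∩ Priya: 13:00-15:00.
Aarav ∩ Imani ∩ Priya ∩ Xiulan: ∅.
Aarav ∩ Imani ∩ Priya ∩ Xiulan ∩ Zubin: ∅.
There is no time when everyone is free.
No common window is at least 90 minutes long.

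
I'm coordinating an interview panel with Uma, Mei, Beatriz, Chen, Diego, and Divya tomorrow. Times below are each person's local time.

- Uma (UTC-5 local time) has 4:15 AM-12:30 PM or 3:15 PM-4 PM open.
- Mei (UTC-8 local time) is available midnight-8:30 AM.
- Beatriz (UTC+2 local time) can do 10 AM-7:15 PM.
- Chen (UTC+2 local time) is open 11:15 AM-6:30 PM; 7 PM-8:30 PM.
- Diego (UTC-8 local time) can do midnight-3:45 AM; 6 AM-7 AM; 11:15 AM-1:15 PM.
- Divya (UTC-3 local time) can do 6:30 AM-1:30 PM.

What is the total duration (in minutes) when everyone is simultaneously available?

Uma in UTC: 09:15-17:30, 20:15-21:00 (add 5h to convert from UTC-5).
Mei in UTC: 08:00-16:30 (add 8h to convert from UTC-8).
Beatriz in UTC: 08:00-17:15 (subtract 2h to convert from UTC+2).
Chen in UTC: 09:15-16:30, 17:00-18:30 (subtract 2h to convert from UTC+2).
Diego in UTC: 08:00-11:45, 14:00-15:00, 19:15-21:15 (add 8h to convert from UTC-8).
Divya in UTC: 09:30-16:30 (add 3h to convert from UTC-3).
Uma ∩ Mei: 09:15-16:30.
Uma ∩ Mei ∩ Beatriz: 09:15-16:30.
Uma ∩ Mei ∩ Beatriz ∩ Chen: 09:15-16:30.
Uma ∩ Mei ∩ Beatriz ∩ Chen ∩ Diego: 09:15-11:45, 14:00-15:00.
Uma ∩ Mei ∩ Beatriz ∩ Chen ∩ Diego ∩ Divya: 09:30-11:45, 14:00-15:00.
Those are the intersection windows.
Summing the common windows: 135 + 60 = 195 minutes.

195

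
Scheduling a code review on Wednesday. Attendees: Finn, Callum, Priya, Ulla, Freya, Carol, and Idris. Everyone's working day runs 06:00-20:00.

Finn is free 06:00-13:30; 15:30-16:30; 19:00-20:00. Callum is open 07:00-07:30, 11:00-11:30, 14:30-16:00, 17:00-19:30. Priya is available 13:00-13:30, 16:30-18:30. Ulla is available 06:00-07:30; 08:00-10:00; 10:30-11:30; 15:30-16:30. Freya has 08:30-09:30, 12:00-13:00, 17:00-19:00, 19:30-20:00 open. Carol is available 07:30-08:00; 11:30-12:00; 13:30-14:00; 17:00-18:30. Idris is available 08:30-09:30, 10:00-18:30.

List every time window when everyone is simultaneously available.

none

Finn ∩ Callum: 07:00-07:30, 11:00-11:30, 15:30-16:00, 19:00-19:30.
Finn ∩ Callum ∩ Priya: ∅.
Finn ∩ Callum ∩ Priya ∩ Ulla: ∅.
Finn ∩ Callum ∩ Priya ∩ Ulla ∩ Freya: ∅.
Finn ∩ Callum ∩ Priya ∩ Ulla ∩ Freya ∩ Carol: ∅.
Finn ∩ Callum ∩ Priya ∩ Ulla ∩ Freya ∩ Carol ∩ Idris: ∅.
There is no time when everyone is free.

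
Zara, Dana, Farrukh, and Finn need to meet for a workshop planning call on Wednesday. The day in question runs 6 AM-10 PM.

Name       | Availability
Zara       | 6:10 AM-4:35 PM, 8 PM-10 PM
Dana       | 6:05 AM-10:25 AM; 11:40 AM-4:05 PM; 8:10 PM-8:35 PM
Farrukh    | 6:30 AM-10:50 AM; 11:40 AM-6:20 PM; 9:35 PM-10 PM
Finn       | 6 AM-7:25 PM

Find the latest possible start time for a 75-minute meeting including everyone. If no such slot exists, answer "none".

Zara ∩ Dana: 06:10-10:25, 11:40-16:05, 20:10-20:35.
Zara ∩ Dana ∩ Farrukh: 06:30-10:25, 11:40-16:05.
Zara ∩ Dana ∩ Farrukh ∩ Finn: 06:30-10:25, 11:40-16:05.
Those are the intersection windows.
The last common window of at least 75 minutes is 11:40-16:05; a 75-minute meeting can start as late as 14:50 and still end by 16:05.

14:50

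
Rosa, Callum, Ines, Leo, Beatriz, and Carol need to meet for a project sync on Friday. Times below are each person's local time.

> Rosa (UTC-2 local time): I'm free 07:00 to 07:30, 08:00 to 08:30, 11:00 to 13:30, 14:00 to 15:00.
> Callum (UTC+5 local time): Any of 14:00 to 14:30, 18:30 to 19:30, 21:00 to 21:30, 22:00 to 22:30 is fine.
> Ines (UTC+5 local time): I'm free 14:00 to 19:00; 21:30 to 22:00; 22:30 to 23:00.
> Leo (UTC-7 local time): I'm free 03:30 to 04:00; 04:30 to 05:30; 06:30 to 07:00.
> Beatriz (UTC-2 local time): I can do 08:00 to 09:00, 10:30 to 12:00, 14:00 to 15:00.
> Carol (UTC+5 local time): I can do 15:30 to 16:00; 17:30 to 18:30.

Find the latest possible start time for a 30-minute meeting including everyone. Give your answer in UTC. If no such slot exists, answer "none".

Rosa in UTC: 09:00-09:30, 10:00-10:30, 13:00-15:30, 16:00-17:00 (add 2h to convert from UTC-2).
Callum in UTC: 09:00-09:30, 13:30-14:30, 16:00-16:30, 17:00-17:30 (subtract 5h to convert from UTC+5).
Ines in UTC: 09:00-14:00, 16:30-17:00, 17:30-18:00 (subtract 5h to convert from UTC+5).
Leo in UTC: 10:30-11:00, 11:30-12:30, 13:30-14:00 (add 7h to convert from UTC-7).
Beatriz in UTC: 10:00-11:00, 12:30-14:00, 16:00-17:00 (add 2h to convert from UTC-2).
Carol in UTC: 10:30-11:00, 12:30-13:30 (subtract 5h to convert from UTC+5).
Rosa ∩ Callum: 09:00-09:30, 13:30-14:30, 16:00-16:30.
Rosa ∩ Callum ∩ Ines: 09:00-09:30, 13:30-14:00.
Rosa ∩ Callum ∩ Ines ∩ Leo: 13:30-14:00.
Rosa ∩ Callum ∩ Ines ∩ Leo ∩ Beatriz: 13:30-14:00.
Rosa ∩ Callum ∩ Ines ∩ Leo ∩ Beatriz ∩ Carol: ∅.
There is no time when everyone is free.
No common window is at least 30 minutes long.

none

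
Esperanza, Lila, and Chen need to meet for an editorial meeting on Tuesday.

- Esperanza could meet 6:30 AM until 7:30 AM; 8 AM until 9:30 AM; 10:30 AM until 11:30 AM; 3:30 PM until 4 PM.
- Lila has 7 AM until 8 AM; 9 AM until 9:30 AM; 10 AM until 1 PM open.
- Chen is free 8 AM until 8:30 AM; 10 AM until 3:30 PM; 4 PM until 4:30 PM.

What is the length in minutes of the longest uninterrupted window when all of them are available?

Esperanza ∩ Lila: 07:00-07:30, 09:00-09:30, 10:30-11:30.
Esperanza ∩ Lila ∩ Chen: 10:30-11:30.
The longest is 10:30-11:30 at 60 minutes.

60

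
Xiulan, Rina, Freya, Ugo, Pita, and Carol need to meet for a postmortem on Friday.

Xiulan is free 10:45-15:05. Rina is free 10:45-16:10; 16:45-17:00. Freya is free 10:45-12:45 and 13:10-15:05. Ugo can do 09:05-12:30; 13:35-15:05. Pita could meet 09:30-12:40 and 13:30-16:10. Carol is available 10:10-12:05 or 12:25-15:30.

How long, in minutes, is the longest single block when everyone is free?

Xiulan ∩ Rina: 10:45-15:05.
Xiulan ∩ Rina ∩ Freya: 10:45-12:45, 13:10-15:05.
Xiulan ∩ Rina ∩ Freya ∩ Ugo: 10:45-12:30, 13:35-15:05.
Xiulan ∩ Rina ∩ Freya ∩ Ugo ∩ Pita: 10:45-12:30, 13:35-15:05.
Xiulan ∩ Rina ∩ Freya ∩ Ugo ∩ Pita ∩ Carol: 10:45-12:05, 12:25-12:30, 13:35-15:05.
The longest is 13:35-15:05 at 90 minutes.

90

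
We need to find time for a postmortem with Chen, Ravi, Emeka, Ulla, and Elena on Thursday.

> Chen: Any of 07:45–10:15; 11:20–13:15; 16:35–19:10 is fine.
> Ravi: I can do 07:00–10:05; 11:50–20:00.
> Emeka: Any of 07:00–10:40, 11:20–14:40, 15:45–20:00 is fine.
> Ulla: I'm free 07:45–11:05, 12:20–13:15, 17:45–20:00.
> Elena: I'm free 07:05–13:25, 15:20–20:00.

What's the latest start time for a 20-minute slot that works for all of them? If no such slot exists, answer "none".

18:50

Chen ∩ Ravi: 07:45-10:05, 11:50-13:15, 16:35-19:10.
Chen ∩ Ravi ∩ Emeka: 07:45-10:05, 11:50-13:15, 16:35-19:10.
Chen ∩ Ravi ∩ Emeka ∩ Ulla: 07:45-10:05, 12:20-13:15, 17:45-19:10.
Chen ∩ Ravi ∩ Emeka ∩ Ulla ∩ Elena: 07:45-10:05, 12:20-13:15, 17:45-19:10.
The last common window of at least 20 minutes is 17:45-19:10; a 20-minute meeting can start as late as 18:50 and still end by 19:10.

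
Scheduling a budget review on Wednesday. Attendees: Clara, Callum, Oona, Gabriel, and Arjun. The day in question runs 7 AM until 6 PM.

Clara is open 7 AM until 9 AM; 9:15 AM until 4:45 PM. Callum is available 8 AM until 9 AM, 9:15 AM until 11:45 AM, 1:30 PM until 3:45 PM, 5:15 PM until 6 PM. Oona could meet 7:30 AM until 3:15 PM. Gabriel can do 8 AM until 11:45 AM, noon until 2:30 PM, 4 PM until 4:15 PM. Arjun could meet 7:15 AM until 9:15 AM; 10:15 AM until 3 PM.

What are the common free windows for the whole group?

08:00-09:00, 10:15-11:45, 13:30-14:30

Clara ∩ Callum: 08:00-09:00, 09:15-11:45, 13:30-15:45.
Clara ∩ Callum ∩ Oona: 08:00-09:00, 09:15-11:45, 13:30-15:15.
Clara ∩ Callum ∩ Oona ∩ Gabriel: 08:00-09:00, 09:15-11:45, 13:30-14:30.
Clara ∩ Callum ∩ Oona ∩ Gabriel ∩ Arjun: 08:00-09:00, 10:15-11:45, 13:30-14:30.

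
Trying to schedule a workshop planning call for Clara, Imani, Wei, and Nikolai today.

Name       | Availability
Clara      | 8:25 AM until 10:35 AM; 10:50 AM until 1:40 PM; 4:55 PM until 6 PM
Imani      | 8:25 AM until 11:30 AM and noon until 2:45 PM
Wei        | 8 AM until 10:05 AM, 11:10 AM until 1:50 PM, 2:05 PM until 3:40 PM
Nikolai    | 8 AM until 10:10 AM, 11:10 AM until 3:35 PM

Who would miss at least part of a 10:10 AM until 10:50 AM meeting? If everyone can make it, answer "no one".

Clara, Nikolai, Wei

Clara: not fully free for 10:10-10:50. Imani: free for 10:10-10:50. Wei: not fully free for 10:10-10:50. Nikolai: not fully free for 10:10-10:50.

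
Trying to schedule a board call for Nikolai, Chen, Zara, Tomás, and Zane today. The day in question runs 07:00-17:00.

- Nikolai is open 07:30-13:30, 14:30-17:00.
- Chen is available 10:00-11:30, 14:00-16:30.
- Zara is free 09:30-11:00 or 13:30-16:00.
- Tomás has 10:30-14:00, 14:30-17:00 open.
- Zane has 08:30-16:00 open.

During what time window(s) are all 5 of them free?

10:30-11:00, 14:30-16:00

Nikolai ∩ Chen: 10:00-11:30, 14:30-16:30.
Nikolai ∩ Chen ∩ Zara: 10:00-11:00, 14:30-16:00.
Nikolai ∩ Chen ∩ Zara ∩ Tomás: 10:30-11:00, 14:30-16:00.
Nikolai ∩ Chen ∩ Zara ∩ Tomás ∩ Zane: 10:30-11:00, 14:30-16:00.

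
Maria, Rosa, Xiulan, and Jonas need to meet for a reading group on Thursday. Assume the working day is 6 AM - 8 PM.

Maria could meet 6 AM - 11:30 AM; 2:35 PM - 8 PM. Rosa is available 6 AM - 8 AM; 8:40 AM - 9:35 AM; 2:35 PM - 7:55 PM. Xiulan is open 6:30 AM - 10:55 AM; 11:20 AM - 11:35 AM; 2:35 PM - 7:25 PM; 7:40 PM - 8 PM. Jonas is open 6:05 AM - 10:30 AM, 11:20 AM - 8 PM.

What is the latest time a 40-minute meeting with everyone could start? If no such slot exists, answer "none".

Maria ∩ Rosa: 06:00-08:00, 08:40-09:35, 14:35-19:55.
Maria ∩ Rosa ∩ Xiulan: 06:30-08:00, 08:40-09:35, 14:35-19:25, 19:40-19:55.
Maria ∩ Rosa ∩ Xiulan ∩ Jonas: 06:30-08:00, 08:40-09:35, 14:35-19:25, 19:40-19:55.
Those are the intersection windows.
The last common window of at least 40 minutes is 14:35-19:25; a 40-minute meeting can start as late as 18:45 and still end by 19:25.

18:45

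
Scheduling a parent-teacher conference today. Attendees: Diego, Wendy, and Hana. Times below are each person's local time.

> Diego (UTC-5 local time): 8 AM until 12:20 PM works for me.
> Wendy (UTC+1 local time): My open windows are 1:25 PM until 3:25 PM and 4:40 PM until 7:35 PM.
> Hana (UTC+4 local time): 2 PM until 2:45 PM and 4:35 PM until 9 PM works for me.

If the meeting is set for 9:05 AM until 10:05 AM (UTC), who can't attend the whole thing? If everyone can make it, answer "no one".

Diego in UTC: 13:00-17:20 (add 5h to convert from UTC-5).
Wendy in UTC: 12:25-14:25, 15:40-18:35 (subtract 1h to convert from UTC+1).
Hana in UTC: 10:00-10:45, 12:35-17:00 (subtract 4h to convert from UTC+4).
Diego: not fully free for 09:05-10:05. Wendy: not fully free for 09:05-10:05. Hana: not fully free for 09:05-10:05.

Diego, Hana, Wendy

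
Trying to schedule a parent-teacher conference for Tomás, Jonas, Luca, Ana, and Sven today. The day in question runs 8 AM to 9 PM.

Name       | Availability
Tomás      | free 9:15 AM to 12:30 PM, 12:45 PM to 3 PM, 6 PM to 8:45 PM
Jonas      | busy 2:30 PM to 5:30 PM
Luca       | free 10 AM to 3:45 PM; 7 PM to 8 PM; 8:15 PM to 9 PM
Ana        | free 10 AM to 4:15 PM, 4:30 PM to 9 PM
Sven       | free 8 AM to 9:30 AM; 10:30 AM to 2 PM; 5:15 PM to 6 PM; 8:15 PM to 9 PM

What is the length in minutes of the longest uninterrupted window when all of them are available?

Tomás free: 09:15-12:30, 12:45-15:00, 18:00-20:45.
Jonas free: 08:00-14:30, 17:30-21:00 (invert busy blocks within the working day).
Luca free: 10:00-15:45, 19:00-20:00, 20:15-21:00.
Ana free: 10:00-16:15, 16:30-21:00.
Sven free: 08:00-09:30, 10:30-14:00, 17:15-18:00, 20:15-21:00.
Tomás ∩ Jonas: 09:15-12:30, 12:45-14:30, 18:00-20:45.
Tomás ∩ Jonas ∩ Luca: 10:00-12:30, 12:45-14:30, 19:00-20:00, 20:15-20:45.
Tomás ∩ Jonas ∩ Luca ∩ Ana: 10:00-12:30, 12:45-14:30, 19:00-20:00, 20:15-20:45.
Tomás ∩ Jonas ∩ Luca ∩ Ana ∩ Sven: 10:30-12:30, 12:45-14:00, 20:15-20:45.
The longest is 10:30-12:30 at 120 minutes.

120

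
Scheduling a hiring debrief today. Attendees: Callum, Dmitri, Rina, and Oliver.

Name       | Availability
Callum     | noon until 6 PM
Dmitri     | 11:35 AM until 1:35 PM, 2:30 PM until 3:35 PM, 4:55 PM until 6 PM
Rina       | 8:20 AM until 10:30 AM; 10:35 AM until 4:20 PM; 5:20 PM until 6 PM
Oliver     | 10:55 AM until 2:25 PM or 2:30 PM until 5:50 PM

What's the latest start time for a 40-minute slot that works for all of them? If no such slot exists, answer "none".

14:55

Callum ∩ Dmitri: 12:00-13:35, 14:30-15:35, 16:55-18:00.
Callum ∩ Dmitri ∩ Rina: 12:00-13:35, 14:30-15:35, 17:20-18:00.
Callum ∩ Dmitri ∩ Rina ∩ Oliver: 12:00-13:35, 14:30-15:35, 17:20-17:50.
The last common window of at least 40 minutes is 14:30-15:35; a 40-minute meeting can start as late as 14:55 and still end by 15:35.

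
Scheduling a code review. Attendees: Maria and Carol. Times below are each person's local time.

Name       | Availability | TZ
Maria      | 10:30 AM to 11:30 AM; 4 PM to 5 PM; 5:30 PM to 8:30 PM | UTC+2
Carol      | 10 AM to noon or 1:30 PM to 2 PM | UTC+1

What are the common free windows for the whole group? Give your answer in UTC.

Maria in UTC: 08:30-09:30, 14:00-15:00, 15:30-18:30 (subtract 2h to convert from UTC+2).
Carol in UTC: 09:00-11:00, 12:30-13:00 (subtract 1h to convert from UTC+1).
Maria ∩ Carol: 09:00-09:30.

09:00-09:30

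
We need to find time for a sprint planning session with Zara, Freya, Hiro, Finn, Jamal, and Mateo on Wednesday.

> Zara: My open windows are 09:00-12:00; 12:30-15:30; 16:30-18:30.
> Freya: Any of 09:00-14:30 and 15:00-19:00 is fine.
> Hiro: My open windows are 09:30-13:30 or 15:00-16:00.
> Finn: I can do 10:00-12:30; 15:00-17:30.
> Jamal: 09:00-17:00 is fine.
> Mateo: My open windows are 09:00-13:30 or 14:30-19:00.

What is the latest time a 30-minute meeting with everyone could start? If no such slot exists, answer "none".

15:00

Zara ∩ Freya: 09:00-12:00, 12:30-14:30, 15:00-15:30, 16:30-18:30.
Zara ∩ Freya ∩ Hiro: 09:30-12:00, 12:30-13:30, 15:00-15:30.
Zara ∩ Freya ∩ Hiro ∩ Finn: 10:00-12:00, 15:00-15:30.
Zara ∩ Freya ∩ Hiro ∩ Finn ∩ Jamal: 10:00-12:00, 15:00-15:30.
Zara ∩ Freya ∩ Hiro ∩ Finn ∩ Jamal ∩ Mateo: 10:00-12:00, 15:00-15:30.
The last common window of at least 30 minutes is 15:00-15:30; a 30-minute meeting can start as late as 15:00 and still end by 15:30.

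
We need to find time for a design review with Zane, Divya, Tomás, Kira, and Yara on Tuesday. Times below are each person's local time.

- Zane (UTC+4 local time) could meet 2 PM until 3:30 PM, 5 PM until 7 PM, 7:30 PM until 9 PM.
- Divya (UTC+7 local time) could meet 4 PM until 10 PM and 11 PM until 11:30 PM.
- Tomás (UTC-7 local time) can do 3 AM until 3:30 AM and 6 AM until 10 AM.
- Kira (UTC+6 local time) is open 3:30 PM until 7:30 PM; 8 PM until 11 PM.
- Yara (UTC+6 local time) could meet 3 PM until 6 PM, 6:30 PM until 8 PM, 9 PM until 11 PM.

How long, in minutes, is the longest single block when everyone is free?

30

Zane in UTC: 10:00-11:30, 13:00-15:00, 15:30-17:00 (subtract 4h to convert from UTC+4).
Divya in UTC: 09:00-15:00, 16:00-16:30 (subtract 7h to convert from UTC+7).
Tomás in UTC: 10:00-10:30, 13:00-17:00 (add 7h to convert from UTC-7).
Kira in UTC: 09:30-13:30, 14:00-17:00 (subtract 6h to convert from UTC+6).
Yara in UTC: 09:00-12:00, 12:30-14:00, 15:00-17:00 (subtract 6h to convert from UTC+6).
Zane ∩ Divya: 10:00-11:30, 13:00-15:00, 16:00-16:30.
Zane ∩ Divya ∩ Tomás: 10:00-10:30, 13:00-15:00, 16:00-16:30.
Zane ∩ Divya ∩ Tomás ∩ Kira: 10:00-10:30, 13:00-13:30, 14:00-15:00, 16:00-16:30.
Zane ∩ Divya ∩ Tomás ∩ Kira ∩ Yara: 10:00-10:30, 13:00-13:30, 16:00-16:30.
Those are the intersection windows.
The longest is 10:00-10:30 at 30 minutes.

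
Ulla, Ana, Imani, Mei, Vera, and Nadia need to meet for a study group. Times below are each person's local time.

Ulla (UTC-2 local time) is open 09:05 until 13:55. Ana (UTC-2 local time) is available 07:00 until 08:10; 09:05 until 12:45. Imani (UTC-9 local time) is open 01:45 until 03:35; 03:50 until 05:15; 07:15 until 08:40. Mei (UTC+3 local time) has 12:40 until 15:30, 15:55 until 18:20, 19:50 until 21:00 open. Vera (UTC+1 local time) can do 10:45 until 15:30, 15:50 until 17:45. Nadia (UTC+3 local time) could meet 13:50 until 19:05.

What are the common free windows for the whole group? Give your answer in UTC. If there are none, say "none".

Ulla in UTC: 11:05-15:55 (add 2h to convert from UTC-2).
Ana in UTC: 09:00-10:10, 11:05-14:45 (add 2h to convert from UTC-2).
Imani in UTC: 10:45-12:35, 12:50-14:15, 16:15-17:40 (add 9h to convert from UTC-9).
Mei in UTC: 09:40-12:30, 12:55-15:20, 16:50-18:00 (subtract 3h to convert from UTC+3).
Vera in UTC: 09:45-14:30, 14:50-16:45 (subtract 1h to convert from UTC+1).
Nadia in UTC: 10:50-16:05 (subtract 3h to convert from UTC+3).
Ulla ∩ Ana: 11:05-14:45.
Ulla ∩ Ana ∩ Imani: 11:05-12:35, 12:50-14:15.
Ulla ∩ Ana ∩ Imani ∩ Mei: 11:05-12:30, 12:55-14:15.
Ulla ∩ Ana ∩ Imani ∩ Mei ∩ Vera: 11:05-12:30, 12:55-14:15.
Ulla ∩ Ana ∩ Imani ∩ Mei ∩ Vera ∩ Nadia: 11:05-12:30, 12:55-14:15.
Those are the intersection windows.

11:05-12:30, 12:55-14:15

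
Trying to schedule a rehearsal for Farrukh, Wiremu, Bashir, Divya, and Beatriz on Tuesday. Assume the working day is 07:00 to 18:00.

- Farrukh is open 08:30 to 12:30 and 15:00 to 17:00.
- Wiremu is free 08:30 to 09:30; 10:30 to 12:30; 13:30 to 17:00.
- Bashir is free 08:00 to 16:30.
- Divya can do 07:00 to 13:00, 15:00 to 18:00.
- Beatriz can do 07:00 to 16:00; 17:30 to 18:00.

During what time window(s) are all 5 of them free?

Farrukh ∩ Wiremu: 08:30-09:30, 10:30-12:30, 15:00-17:00.
Farrukh ∩ Wiremu ∩ Bashir: 08:30-09:30, 10:30-12:30, 15:00-16:30.
Farrukh ∩ Wiremu ∩ Bashir ∩ Divya: 08:30-09:30, 10:30-12:30, 15:00-16:30.
Farrukh ∩ Wiremu ∩ Bashir ∩ Divya ∩ Beatriz: 08:30-09:30, 10:30-12:30, 15:00-16:00.

08:30-09:30, 10:30-12:30, 15:00-16:00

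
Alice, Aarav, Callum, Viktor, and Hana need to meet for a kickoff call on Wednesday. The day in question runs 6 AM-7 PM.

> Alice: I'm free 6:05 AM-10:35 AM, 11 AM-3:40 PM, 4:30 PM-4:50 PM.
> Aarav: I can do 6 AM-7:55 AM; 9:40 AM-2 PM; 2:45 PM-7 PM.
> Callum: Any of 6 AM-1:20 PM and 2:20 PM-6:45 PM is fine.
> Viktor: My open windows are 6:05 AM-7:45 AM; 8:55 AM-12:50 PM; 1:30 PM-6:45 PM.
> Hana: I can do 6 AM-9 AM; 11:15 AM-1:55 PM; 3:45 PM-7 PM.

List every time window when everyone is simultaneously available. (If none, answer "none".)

Alice ∩ Aarav: 06:05-07:55, 09:40-10:35, 11:00-14:00, 14:45-15:40, 16:30-16:50.
Alice ∩ Aarav ∩ Callum: 06:05-07:55, 09:40-10:35, 11:00-13:20, 14:45-15:40, 16:30-16:50.
Alice ∩ Aarav ∩ Callum ∩ Viktor: 06:05-07:45, 09:40-10:35, 11:00-12:50, 14:45-15:40, 16:30-16:50.
Alice ∩ Aarav ∩ Callum ∩ Viktor ∩ Hana: 06:05-07:45, 11:15-12:50, 16:30-16:50.

06:05-07:45, 11:15-12:50, 16:30-16:50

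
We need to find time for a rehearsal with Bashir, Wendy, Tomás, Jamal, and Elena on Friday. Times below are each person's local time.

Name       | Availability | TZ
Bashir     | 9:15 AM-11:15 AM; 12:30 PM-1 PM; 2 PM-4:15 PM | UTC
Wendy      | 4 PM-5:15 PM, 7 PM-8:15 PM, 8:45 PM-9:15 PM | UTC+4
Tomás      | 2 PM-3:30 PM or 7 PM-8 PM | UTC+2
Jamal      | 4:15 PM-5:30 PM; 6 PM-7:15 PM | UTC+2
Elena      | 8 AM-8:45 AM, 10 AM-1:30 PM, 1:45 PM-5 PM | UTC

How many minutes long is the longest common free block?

Bashir in UTC: 09:15-11:15, 12:30-13:00, 14:00-16:15.
Wendy in UTC: 12:00-13:15, 15:00-16:15, 16:45-17:15 (subtract 4h to convert from UTC+4).
Tomás in UTC: 12:00-13:30, 17:00-18:00 (subtract 2h to convert from UTC+2).
Jamal in UTC: 14:15-15:30, 16:00-17:15 (subtract 2h to convert from UTC+2).
Elena in UTC: 08:00-08:45, 10:00-13:30, 13:45-17:00.
Bashir ∩ Wendy: 12:30-13:00, 15:00-16:15.
Bashir ∩ Wendy ∩ Tomás: 12:30-13:00.
Bashir ∩ Wendy ∩ Tomás ∩ Jamal: ∅.
Bashir ∩ Wendy ∩ Tomás ∩ Jamal ∩ Elena: ∅.
There is no time when everyone is free.
No common window exists, so the longest block is 0 minutes.

0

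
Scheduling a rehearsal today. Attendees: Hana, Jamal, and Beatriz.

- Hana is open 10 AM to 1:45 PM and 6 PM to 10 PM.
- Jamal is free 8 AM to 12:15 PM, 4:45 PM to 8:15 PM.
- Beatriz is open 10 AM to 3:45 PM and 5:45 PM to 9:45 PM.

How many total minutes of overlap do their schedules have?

270

Hana ∩ Jamal: 10:00-12:15, 18:00-20:15.
Hana ∩ Jamal ∩ Beatriz: 10:00-12:15, 18:00-20:15.
Summing the common windows: 135 + 135 = 270 minutes.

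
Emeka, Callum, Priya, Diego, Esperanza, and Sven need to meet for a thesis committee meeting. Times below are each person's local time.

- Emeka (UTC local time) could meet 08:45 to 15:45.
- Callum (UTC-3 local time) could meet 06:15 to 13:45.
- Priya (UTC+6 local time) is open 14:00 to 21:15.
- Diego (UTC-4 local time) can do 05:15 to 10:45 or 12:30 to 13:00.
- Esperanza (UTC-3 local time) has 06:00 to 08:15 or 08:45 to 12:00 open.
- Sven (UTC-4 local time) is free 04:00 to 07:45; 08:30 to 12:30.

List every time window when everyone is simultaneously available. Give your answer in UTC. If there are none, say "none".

09:15-11:15, 12:30-14:45

Emeka in UTC: 08:45-15:45.
Callum in UTC: 09:15-16:45 (add 3h to convert from UTC-3).
Priya in UTC: 08:00-15:15 (subtract 6h to convert from UTC+6).
Diego in UTC: 09:15-14:45, 16:30-17:00 (add 4h to convert from UTC-4).
Esperanza in UTC: 09:00-11:15, 11:45-15:00 (add 3h to convert from UTC-3).
Sven in UTC: 08:00-11:45, 12:30-16:30 (add 4h to convert from UTC-4).
Emeka ∩ Callum: 09:15-15:45.
Emeka ∩ Callum ∩ Priya: 09:15-15:15.
Emeka ∩ Callum ∩ Priya ∩ Diego: 09:15-14:45.
Emeka ∩ Callum ∩ Priya ∩ Diego ∩ Esperanza: 09:15-11:15, 11:45-14:45.
Emeka ∩ Callum ∩ Priya ∩ Diego ∩ Esperanza ∩ Sven: 09:15-11:15, 12:30-14:45.
So the common availability across everyone is 09:15-11:15, 12:30-14:45.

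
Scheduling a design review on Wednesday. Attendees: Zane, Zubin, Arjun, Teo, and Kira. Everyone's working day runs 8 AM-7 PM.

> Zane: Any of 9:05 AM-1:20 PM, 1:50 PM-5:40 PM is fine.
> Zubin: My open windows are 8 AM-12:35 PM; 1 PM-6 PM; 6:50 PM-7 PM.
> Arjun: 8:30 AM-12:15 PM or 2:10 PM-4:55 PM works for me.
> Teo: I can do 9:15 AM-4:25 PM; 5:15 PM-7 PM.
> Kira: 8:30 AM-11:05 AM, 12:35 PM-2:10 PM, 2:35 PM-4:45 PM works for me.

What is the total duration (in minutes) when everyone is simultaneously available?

220

Zane ∩ Zubin: 09:05-12:35, 13:00-13:20, 13:50-17:40.
Zane ∩ Zubin ∩ Arjun: 09:05-12:15, 14:10-16:55.
Zane ∩ Zubin ∩ Arjun ∩ Teo: 09:15-12:15, 14:10-16:25.
Zane ∩ Zubin ∩ Arjun ∩ Teo ∩ Kira: 09:15-11:05, 14:35-16:25.
So the common availability across everyone is 09:15-11:05, 14:35-16:25.
Summing the common windows: 110 + 110 = 220 minutes.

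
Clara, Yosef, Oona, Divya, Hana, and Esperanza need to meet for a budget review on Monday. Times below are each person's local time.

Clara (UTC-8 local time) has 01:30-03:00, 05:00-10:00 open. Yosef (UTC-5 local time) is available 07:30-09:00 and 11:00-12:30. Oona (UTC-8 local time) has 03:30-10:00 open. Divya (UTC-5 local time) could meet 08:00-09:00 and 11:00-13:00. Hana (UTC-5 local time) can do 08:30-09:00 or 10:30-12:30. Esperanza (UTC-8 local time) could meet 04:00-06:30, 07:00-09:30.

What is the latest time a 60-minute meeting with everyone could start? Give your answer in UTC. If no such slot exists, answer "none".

Clara in UTC: 09:30-11:00, 13:00-18:00 (add 8h to convert from UTC-8).
Yosef in UTC: 12:30-14:00, 16:00-17:30 (add 5h to convert from UTC-5).
Oona in UTC: 11:30-18:00 (add 8h to convert from UTC-8).
Divya in UTC: 13:00-14:00, 16:00-18:00 (add 5h to convert from UTC-5).
Hana in UTC: 13:30-14:00, 15:30-17:30 (add 5h to convert from UTC-5).
Esperanza in UTC: 12:00-14:30, 15:00-17:30 (add 8h to convert from UTC-8).
Clara ∩ Yosef: 13:00-14:00, 16:00-17:30.
Clara ∩ Yosef ∩ Oona: 13:00-14:00, 16:00-17:30.
Clara ∩ Yosef ∩ Oona ∩ Divya: 13:00-14:00, 16:00-17:30.
Clara ∩ Yosef ∩ Oona ∩ Divya ∩ Hana: 13:30-14:00, 16:00-17:30.
Clara ∩ Yosef ∩ Oona ∩ Divya ∩ Hana ∩ Esperanza: 13:30-14:00, 16:00-17:30.
The last common window of at least 60 minutes is 16:00-17:30; a 60-minute meeting can start as late as 16:30 and still end by 17:30.

16:30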